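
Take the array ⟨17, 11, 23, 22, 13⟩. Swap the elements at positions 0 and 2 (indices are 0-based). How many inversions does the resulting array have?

6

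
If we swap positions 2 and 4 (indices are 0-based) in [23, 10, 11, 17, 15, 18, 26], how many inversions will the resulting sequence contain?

Positions 2 and 4 hold 11 and 15; after swapping, the array is [23, 10, 15, 17, 11, 18, 26].
Element-by-element contributions:
23 → 10, 15, 17, 11, 18 → 5
10 → none → 0
15 → 11 → 1
17 → 11 → 1
11 → none → 0
18 → none → 0
26 → none → 0
Sum: 5 + 0 + 1 + 1 + 0 + 0 + 0 = 7

7 inversions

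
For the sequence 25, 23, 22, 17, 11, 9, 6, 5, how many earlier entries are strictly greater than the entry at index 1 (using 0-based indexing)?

The element at index 1 is 23.
Elements before it: 25
Those larger than 23: 25

1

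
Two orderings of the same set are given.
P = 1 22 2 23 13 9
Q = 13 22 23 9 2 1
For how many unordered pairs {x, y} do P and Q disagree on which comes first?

Assign each item its position (1..6) in the first ordering, then rewrite the second ordering as that position sequence:
positions: 1→1, 22→2, 2→3, 23→4, 13→5, 9→6
second ordering as positions: [5, 2, 4, 6, 3, 1]
Discordant pairs = inversions in this position sequence.
5: 2, 4, 3, 1 → 4
2: 1 → 1
4: 3, 1 → 2
6: 3, 1 → 2
3: 1 → 1
1: 0
Total: 4 + 1 + 2 + 2 + 1 + 0 = 10

10 disagreeing pairs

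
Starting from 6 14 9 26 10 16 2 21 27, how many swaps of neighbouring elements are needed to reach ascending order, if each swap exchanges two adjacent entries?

11 adjacent swaps

Each adjacent swap fixes exactly one inversion, so the minimum swap count equals the number of inversions.
Count inversions — for each element, later elements that are smaller:
6: 2 → 1
14: 9, 10, 2 → 3
9: 2 → 1
26: 10, 16, 2, 21 → 4
10: 2 → 1
16: 2 → 1
2: none → 0
21: none → 0
27: none → 0
Total inversions: 1 + 3 + 1 + 4 + 1 + 1 + 0 + 0 + 0 = 11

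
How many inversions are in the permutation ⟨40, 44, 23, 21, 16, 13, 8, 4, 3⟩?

Count, for each position, how many later elements it exceeds:
40: 7
44: 7
23: 6
21: 5
16: 4
13: 3
8: 2
4: 1
3: 0
Sum: 7 + 7 + 6 + 5 + 4 + 3 + 2 + 1 + 0 = 35

35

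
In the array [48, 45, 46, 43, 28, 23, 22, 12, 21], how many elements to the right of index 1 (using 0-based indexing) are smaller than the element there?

6 such elements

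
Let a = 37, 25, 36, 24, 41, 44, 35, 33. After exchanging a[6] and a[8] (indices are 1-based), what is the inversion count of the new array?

Positions 6 and 8 hold 44 and 33; after swapping, the array is [37, 25, 36, 24, 41, 33, 35, 44].
Element-by-element contributions:
37 → 25, 36, 24, 33, 35 → 5
25 → 24 → 1
36 → 24, 33, 35 → 3
24 → none → 0
41 → 33, 35 → 2
33 → none → 0
35 → none → 0
44 → none → 0
Sum: 5 + 1 + 3 + 0 + 2 + 0 + 0 + 0 = 11

11 inversions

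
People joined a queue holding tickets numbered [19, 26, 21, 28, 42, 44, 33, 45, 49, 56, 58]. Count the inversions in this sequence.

For each element, count later entries that are smaller:
19 → none → 0
26 → 21 → 1
21 → none → 0
28 → none → 0
42 → 33 → 1
44 → 33 → 1
33 → none → 0
45 → none → 0
49 → none → 0
56 → none → 0
58 → none → 0
Sum: 0 + 1 + 0 + 0 + 1 + 1 + 0 + 0 + 0 + 0 + 0 = 3

3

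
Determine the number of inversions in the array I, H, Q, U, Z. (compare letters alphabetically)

Inversion pairs (indices are 0-based):
(0,1): I > H
That's 1 pair.

1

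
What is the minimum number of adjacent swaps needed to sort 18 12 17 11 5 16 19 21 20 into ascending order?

12 swaps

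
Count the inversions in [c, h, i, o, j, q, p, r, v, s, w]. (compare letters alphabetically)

Count, for each position, how many later elements it exceeds:
c → none → 0
h → none → 0
i → none → 0
o → j → 1
j → none → 0
q → p → 1
p → none → 0
r → none → 0
v → s → 1
s → none → 0
w → none → 0
Sum: 0 + 0 + 0 + 1 + 0 + 1 + 0 + 0 + 1 + 0 + 0 = 3

3 inversions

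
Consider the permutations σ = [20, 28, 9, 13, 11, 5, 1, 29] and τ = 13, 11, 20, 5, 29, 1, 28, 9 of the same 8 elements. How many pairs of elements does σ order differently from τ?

Assign each item its position (1..8) in the first ordering, then rewrite the second ordering as that position sequence:
positions: 20→1, 28→2, 9→3, 13→4, 11→5, 5→6, 1→7, 29→8
second ordering as positions: [4, 5, 1, 6, 8, 7, 2, 3]
Discordant pairs = inversions in this position sequence.
4: 1, 2, 3 → 3
5: 1, 2, 3 → 3
1: 0
6: 2, 3 → 2
8: 7, 2, 3 → 3
7: 2, 3 → 2
2: 0
3: 0
Total: 3 + 3 + 0 + 2 + 3 + 2 + 0 + 0 = 13

13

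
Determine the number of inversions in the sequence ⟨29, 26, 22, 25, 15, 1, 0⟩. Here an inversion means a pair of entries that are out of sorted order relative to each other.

20

Count, for each position, how many later elements it exceeds:
29: 6
26: 5
22: 3
25: 3
15: 2
1: 1
0: 0
Sum: 6 + 5 + 3 + 3 + 2 + 1 + 0 = 20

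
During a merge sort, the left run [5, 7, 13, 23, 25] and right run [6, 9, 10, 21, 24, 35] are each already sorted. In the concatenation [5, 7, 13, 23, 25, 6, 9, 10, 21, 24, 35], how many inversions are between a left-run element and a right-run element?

Count, for every r in R, how many entries of L exceed r:
r = 6: 7, 13, 23, 25 → 4
r = 9: 13, 23, 25 → 3
r = 10: 13, 23, 25 → 3
r = 21: 23, 25 → 2
r = 24: 25 → 1
r = 35: none → 0
Cross-inversions: 4 + 3 + 3 + 2 + 1 + 0 = 13

13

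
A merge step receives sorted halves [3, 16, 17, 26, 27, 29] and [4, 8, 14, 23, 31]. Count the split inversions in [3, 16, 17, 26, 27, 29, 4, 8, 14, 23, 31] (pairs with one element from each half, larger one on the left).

For each element r of the right run, count left-run elements greater than r:
r = 4: 16, 17, 26, 27, 29 → 5
r = 8: 16, 17, 26, 27, 29 → 5
r = 14: 16, 17, 26, 27, 29 → 5
r = 23: 26, 27, 29 → 3
r = 31: none → 0
Cross-inversions: 5 + 5 + 5 + 3 + 0 = 18

Cross-inversions: 18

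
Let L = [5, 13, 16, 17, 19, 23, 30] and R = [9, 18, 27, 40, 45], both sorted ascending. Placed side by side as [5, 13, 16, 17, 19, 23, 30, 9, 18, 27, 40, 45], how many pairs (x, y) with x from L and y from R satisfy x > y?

10

For each element r of the right run, count left-run elements greater than r:
r = 9: 13, 16, 17, 19, 23, 30 → 6
r = 18: 19, 23, 30 → 3
r = 27: 30 → 1
r = 40: none → 0
r = 45: none → 0
Cross-inversions: 6 + 3 + 1 + 0 + 0 = 10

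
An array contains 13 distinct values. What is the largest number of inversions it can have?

78

The maximum occurs when the array is in strictly decreasing order: every one of the C(13, 2) pairs is inverted.
C(13, 2) = 13·12/2 = 78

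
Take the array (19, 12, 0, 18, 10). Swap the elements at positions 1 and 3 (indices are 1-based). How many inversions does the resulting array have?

Positions 1 and 3 hold 19 and 0; after swapping, the array is [0, 12, 19, 18, 10].
For each element, count later entries that are smaller:
0 → none → 0
12 → 10 → 1
19 → 18, 10 → 2
18 → 10 → 1
10 → none → 0
Sum: 0 + 1 + 2 + 1 + 0 = 4

4 inversions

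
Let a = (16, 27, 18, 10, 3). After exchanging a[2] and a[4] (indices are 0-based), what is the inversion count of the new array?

Positions 2 and 4 hold 18 and 3; after swapping, the array is [16, 27, 3, 10, 18].
For each element, count later entries that are smaller:
16: 2
27: 3
3: 0
10: 0
18: 0
Sum: 2 + 3 + 0 + 0 + 0 = 5

Inversions: 5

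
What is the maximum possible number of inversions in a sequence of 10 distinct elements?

A reversed (strictly descending) arrangement makes every pair an inversion, giving C(10, 2) inversions.
C(10, 2) = 10·9/2 = 45

45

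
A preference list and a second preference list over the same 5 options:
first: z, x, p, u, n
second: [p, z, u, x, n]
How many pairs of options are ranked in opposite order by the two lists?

3 pairs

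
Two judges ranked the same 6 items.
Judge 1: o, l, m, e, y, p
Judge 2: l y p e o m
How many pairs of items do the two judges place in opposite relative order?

Assign each item its position (1..6) in the first ordering, then rewrite the second ordering as that position sequence:
positions: o→1, l→2, m→3, e→4, y→5, p→6
second ordering as positions: [2, 5, 6, 4, 1, 3]
Discordant pairs = inversions in this position sequence.
2: 1 → 1
5: 4, 1, 3 → 3
6: 4, 1, 3 → 3
4: 1, 3 → 2
1: 0
3: 0
Total: 1 + 3 + 3 + 2 + 0 + 0 = 9

Discordant pairs: 9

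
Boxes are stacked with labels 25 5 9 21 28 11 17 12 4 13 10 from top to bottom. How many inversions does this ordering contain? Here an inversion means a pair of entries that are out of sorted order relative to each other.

Count, for each position, how many later elements it exceeds:
25: 9
5: 1
9: 1
21: 6
28: 6
11: 2
17: 4
12: 2
4: 0
13: 1
10: 0
Sum: 9 + 1 + 1 + 6 + 6 + 2 + 4 + 2 + 0 + 1 + 0 = 32

There are 32 inversions.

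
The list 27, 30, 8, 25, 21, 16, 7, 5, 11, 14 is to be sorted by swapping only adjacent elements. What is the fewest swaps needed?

34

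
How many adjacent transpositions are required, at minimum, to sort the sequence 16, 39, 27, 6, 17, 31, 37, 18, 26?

16 adjacent swaps

Each adjacent swap fixes exactly one inversion, so the minimum swap count equals the number of inversions.
Count inversions — for each element, later elements that are smaller:
16: 6 → 1
39: 27, 6, 17, 31, 37, 18, 26 → 7
27: 6, 17, 18, 26 → 4
6: none → 0
17: none → 0
31: 18, 26 → 2
37: 18, 26 → 2
18: none → 0
26: none → 0
Total inversions: 1 + 7 + 4 + 0 + 0 + 2 + 2 + 0 + 0 = 16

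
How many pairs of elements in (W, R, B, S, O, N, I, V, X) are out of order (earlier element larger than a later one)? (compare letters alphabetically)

17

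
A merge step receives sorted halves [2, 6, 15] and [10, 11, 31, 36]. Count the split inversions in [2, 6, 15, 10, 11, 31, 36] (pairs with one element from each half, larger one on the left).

2

For each element r of the right run, count left-run elements greater than r:
r = 10: 15 → 1
r = 11: 15 → 1
r = 31: none → 0
r = 36: none → 0
Cross-inversions: 1 + 1 + 0 + 0 = 2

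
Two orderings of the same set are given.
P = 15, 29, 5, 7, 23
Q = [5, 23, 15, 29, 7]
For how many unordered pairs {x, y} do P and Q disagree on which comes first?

5

Assign each item its position (1..5) in the first ordering, then rewrite the second ordering as that position sequence:
positions: 15→1, 29→2, 5→3, 7→4, 23→5
second ordering as positions: [3, 5, 1, 2, 4]
Discordant pairs = inversions in this position sequence.
3: 1, 2 → 2
5: 1, 2, 4 → 3
1: 0
2: 0
4: 0
Total: 2 + 3 + 0 + 0 + 0 = 5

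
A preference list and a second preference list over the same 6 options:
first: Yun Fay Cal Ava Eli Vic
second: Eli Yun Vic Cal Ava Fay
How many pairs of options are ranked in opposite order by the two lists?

Assign each item its position (1..6) in the first ordering, then rewrite the second ordering as that position sequence:
positions: Yun→1, Fay→2, Cal→3, Ava→4, Eli→5, Vic→6
second ordering as positions: [5, 1, 6, 3, 4, 2]
Discordant pairs = inversions in this position sequence.
5: 1, 3, 4, 2 → 4
1: 0
6: 3, 4, 2 → 3
3: 2 → 1
4: 2 → 1
2: 0
Total: 4 + 0 + 3 + 1 + 1 + 0 = 9

9 pairs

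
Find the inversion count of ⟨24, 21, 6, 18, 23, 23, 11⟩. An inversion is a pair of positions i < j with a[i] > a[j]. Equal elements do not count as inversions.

Inversions: 12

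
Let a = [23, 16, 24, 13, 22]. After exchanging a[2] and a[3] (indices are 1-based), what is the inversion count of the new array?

There are 7 inversions.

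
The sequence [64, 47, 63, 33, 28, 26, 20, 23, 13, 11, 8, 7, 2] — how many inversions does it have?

76

Sweep left to right; for each value list the smaller values that follow it:
64: 12
47: 10
63: 10
33: 9
28: 8
26: 7
20: 5
23: 5
13: 4
11: 3
8: 2
7: 1
2: 0
Sum: 12 + 10 + 10 + 9 + 8 + 7 + 5 + 5 + 4 + 3 + 2 + 1 + 0 = 76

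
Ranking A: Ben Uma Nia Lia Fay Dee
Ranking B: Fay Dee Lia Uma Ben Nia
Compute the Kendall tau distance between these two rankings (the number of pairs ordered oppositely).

Assign each item its position (1..6) in the first ordering, then rewrite the second ordering as that position sequence:
positions: Ben→1, Uma→2, Nia→3, Lia→4, Fay→5, Dee→6
second ordering as positions: [5, 6, 4, 2, 1, 3]
Discordant pairs = inversions in this position sequence.
5: 4, 2, 1, 3 → 4
6: 4, 2, 1, 3 → 4
4: 2, 1, 3 → 3
2: 1 → 1
1: 0
3: 0
Total: 4 + 4 + 3 + 1 + 0 + 0 = 12

12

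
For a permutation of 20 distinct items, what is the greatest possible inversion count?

A reversed (strictly descending) arrangement makes every pair an inversion, giving C(20, 2) inversions.
C(20, 2) = 20·19/2 = 190

190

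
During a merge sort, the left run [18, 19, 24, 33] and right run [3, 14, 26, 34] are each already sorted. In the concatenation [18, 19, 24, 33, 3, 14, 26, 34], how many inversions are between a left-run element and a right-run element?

Count, for every r in R, how many entries of L exceed r:
r = 3: 18, 19, 24, 33 → 4
r = 14: 18, 19, 24, 33 → 4
r = 26: 33 → 1
r = 34: none → 0
Cross-inversions: 4 + 4 + 1 + 0 = 9

9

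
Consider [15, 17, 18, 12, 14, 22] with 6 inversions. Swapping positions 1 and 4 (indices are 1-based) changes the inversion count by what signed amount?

-1

Positions 1 and 4 hold 15 and 12; after swapping, the array is [12, 17, 18, 15, 14, 22].
Element-by-element contributions:
12: 0
17: 2
18: 2
15: 1
14: 0
22: 0
Sum: 0 + 2 + 2 + 1 + 0 + 0 = 5
Change: 5 − 6 = -1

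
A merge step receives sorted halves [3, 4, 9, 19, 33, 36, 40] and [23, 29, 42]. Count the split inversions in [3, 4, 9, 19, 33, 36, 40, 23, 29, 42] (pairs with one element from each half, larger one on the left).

6 cross-inversions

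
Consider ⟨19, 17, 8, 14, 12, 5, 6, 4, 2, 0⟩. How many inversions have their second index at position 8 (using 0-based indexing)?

8 such elements

The element at index 8 is 2.
Elements before it: 19, 17, 8, 14, 12, 5, 6, 4
Those larger than 2: 19, 17, 8, 14, 12, 5, 6, 4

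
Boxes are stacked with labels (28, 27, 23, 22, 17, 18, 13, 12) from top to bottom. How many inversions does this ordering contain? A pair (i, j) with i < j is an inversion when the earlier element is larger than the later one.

For each element, count later entries that are smaller:
28: 7
27: 6
23: 5
22: 4
17: 2
18: 2
13: 1
12: 0
Sum: 7 + 6 + 5 + 4 + 2 + 2 + 1 + 0 = 27

27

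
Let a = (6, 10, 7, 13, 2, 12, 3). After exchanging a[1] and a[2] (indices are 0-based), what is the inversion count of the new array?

Inversions: 10

Positions 1 and 2 hold 10 and 7; after swapping, the array is [6, 7, 10, 13, 2, 12, 3].
Element-by-element contributions:
6: 2
7: 2
10: 2
13: 3
2: 0
12: 1
3: 0
Sum: 2 + 2 + 2 + 3 + 0 + 1 + 0 = 10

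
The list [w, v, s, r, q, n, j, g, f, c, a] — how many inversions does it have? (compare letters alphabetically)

Inversions: 55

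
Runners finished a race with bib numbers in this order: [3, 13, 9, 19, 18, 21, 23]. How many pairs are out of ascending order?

Count, for each position, how many later elements it exceeds:
3: 0
13: 1
9: 0
19: 1
18: 0
21: 0
23: 0
Sum: 0 + 1 + 0 + 1 + 0 + 0 + 0 = 2

2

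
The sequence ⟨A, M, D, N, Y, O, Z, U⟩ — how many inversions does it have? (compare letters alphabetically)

Sweep left to right; for each value list the smaller values that follow it:
A: 0
M: 1
D: 0
N: 0
Y: 2
O: 0
Z: 1
U: 0
Sum: 0 + 1 + 0 + 0 + 2 + 0 + 1 + 0 = 4

4 out-of-order pairs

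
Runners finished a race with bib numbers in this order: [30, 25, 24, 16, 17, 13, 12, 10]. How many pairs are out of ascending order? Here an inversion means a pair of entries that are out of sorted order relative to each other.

27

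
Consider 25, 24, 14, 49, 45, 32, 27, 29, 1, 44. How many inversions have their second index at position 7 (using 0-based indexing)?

The element at index 7 is 29.
Elements before it: 25, 24, 14, 49, 45, 32, 27
Those larger than 29: 49, 45, 32

3 such elements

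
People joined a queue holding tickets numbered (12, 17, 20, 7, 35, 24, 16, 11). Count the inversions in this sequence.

14

For each element, count later entries that are smaller:
12: 2
17: 3
20: 3
7: 0
35: 3
24: 2
16: 1
11: 0
Sum: 2 + 3 + 3 + 0 + 3 + 2 + 1 + 0 = 14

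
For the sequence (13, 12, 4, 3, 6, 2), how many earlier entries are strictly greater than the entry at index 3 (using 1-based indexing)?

2 such elements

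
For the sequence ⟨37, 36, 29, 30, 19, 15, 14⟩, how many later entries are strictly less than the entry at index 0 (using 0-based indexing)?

6

The element at index 0 is 37.
Elements after it: 36, 29, 30, 19, 15, 14
Those smaller than 37: 36, 29, 30, 19, 15, 14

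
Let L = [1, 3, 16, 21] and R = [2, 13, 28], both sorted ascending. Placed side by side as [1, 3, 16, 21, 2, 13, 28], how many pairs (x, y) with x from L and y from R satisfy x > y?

For each element r of the right run, count left-run elements greater than r:
r = 2: 3, 16, 21 → 3
r = 13: 16, 21 → 2
r = 28: none → 0
Cross-inversions: 3 + 2 + 0 = 5

There are 5 split inversions.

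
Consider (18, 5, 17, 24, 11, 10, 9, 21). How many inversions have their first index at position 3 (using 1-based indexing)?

The element at index 3 is 17.
Elements after it: 24, 11, 10, 9, 21
Those smaller than 17: 11, 10, 9

3 such elements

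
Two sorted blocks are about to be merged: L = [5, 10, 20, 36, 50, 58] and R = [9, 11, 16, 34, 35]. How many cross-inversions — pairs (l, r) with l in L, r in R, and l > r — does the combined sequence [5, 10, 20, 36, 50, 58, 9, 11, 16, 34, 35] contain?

Take each right-half value and tally the left-half values above it:
r = 9: 10, 20, 36, 50, 58 → 5
r = 11: 20, 36, 50, 58 → 4
r = 16: 20, 36, 50, 58 → 4
r = 34: 36, 50, 58 → 3
r = 35: 36, 50, 58 → 3
Cross-inversions: 5 + 4 + 4 + 3 + 3 = 19

19 split inversions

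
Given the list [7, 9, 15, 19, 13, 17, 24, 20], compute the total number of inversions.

Sweep left to right; for each value list the smaller values that follow it:
7 → none → 0
9 → none → 0
15 → 13 → 1
19 → 13, 17 → 2
13 → none → 0
17 → none → 0
24 → 20 → 1
20 → none → 0
Sum: 0 + 0 + 1 + 2 + 0 + 0 + 1 + 0 = 4

Inversions: 4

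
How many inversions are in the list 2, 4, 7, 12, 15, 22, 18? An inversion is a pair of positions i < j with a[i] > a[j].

Out-of-order index pairs (1-indexed):
(6,7): 22 > 18
That's 1 pair.

1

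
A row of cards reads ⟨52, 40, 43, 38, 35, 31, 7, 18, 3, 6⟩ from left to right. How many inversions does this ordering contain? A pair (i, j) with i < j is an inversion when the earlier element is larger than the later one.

Inversions: 42

Count, for each position, how many later elements it exceeds:
52: 9
40: 7
43: 7
38: 6
35: 5
31: 4
7: 2
18: 2
3: 0
6: 0
Sum: 9 + 7 + 7 + 6 + 5 + 4 + 2 + 2 + 0 + 0 = 42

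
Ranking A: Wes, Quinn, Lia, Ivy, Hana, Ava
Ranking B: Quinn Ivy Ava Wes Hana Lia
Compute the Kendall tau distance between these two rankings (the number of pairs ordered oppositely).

Assign each item its position (1..6) in the first ordering, then rewrite the second ordering as that position sequence:
positions: Wes→1, Quinn→2, Lia→3, Ivy→4, Hana→5, Ava→6
second ordering as positions: [2, 4, 6, 1, 5, 3]
Discordant pairs = inversions in this position sequence.
2: 1 → 1
4: 1, 3 → 2
6: 1, 5, 3 → 3
1: 0
5: 3 → 1
3: 0
Total: 1 + 2 + 3 + 0 + 1 + 0 = 7

7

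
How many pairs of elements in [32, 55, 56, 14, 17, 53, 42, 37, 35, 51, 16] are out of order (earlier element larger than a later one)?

Element-by-element contributions:
32: 3
55: 8
56: 8
14: 0
17: 1
53: 5
42: 3
37: 2
35: 1
51: 1
16: 0
Sum: 3 + 8 + 8 + 0 + 1 + 5 + 3 + 2 + 1 + 1 + 0 = 32

Inversions: 32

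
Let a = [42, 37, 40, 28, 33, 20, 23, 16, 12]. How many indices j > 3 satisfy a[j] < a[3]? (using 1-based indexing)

The element at index 3 is 40.
Elements after it: 28, 33, 20, 23, 16, 12
Those smaller than 40: 28, 33, 20, 23, 16, 12

6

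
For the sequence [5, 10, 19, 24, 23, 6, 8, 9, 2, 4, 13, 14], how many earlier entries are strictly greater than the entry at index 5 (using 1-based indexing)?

1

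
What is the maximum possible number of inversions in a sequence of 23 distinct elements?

A reversed (strictly descending) arrangement makes every pair an inversion, giving C(23, 2) inversions.
C(23, 2) = 23·22/2 = 253

There are 253 inversions.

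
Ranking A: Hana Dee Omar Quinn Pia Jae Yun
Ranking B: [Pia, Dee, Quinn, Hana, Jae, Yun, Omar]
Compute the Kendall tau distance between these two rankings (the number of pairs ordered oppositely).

Assign each item its position (1..7) in the first ordering, then rewrite the second ordering as that position sequence:
positions: Hana→1, Dee→2, Omar→3, Quinn→4, Pia→5, Jae→6, Yun→7
second ordering as positions: [5, 2, 4, 1, 6, 7, 3]
Discordant pairs = inversions in this position sequence.
5: 2, 4, 1, 3 → 4
2: 1 → 1
4: 1, 3 → 2
1: 0
6: 3 → 1
7: 3 → 1
3: 0
Total: 4 + 1 + 2 + 0 + 1 + 1 + 0 = 9

9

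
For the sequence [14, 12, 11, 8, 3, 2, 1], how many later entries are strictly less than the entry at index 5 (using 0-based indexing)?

The element at index 5 is 2.
Elements after it: 1
Those smaller than 2: 1

1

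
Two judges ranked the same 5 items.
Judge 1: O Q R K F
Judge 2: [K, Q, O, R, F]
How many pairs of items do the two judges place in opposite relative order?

Discordant pairs: 4

Assign each item its position (1..5) in the first ordering, then rewrite the second ordering as that position sequence:
positions: O→1, Q→2, R→3, K→4, F→5
second ordering as positions: [4, 2, 1, 3, 5]
Discordant pairs = inversions in this position sequence.
4: 2, 1, 3 → 3
2: 1 → 1
1: 0
3: 0
5: 0
Total: 3 + 1 + 0 + 0 + 0 = 4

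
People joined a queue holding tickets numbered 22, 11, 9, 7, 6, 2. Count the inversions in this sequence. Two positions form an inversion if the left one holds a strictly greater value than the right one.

15

Element-by-element contributions:
22: 5
11: 4
9: 3
7: 2
6: 1
2: 0
Sum: 5 + 4 + 3 + 2 + 1 + 0 = 15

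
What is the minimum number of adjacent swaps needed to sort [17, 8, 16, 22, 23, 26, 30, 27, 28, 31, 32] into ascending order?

Minimum adjacent swaps = number of inversions (each swap of adjacent out-of-order elements removes one inversion and no swap can remove more).
Count inversions — for each element, later elements that are smaller:
17: 8, 16 → 2
8: none → 0
16: none → 0
22: none → 0
23: none → 0
26: none → 0
30: 27, 28 → 2
27: none → 0
28: none → 0
31: none → 0
32: none → 0
Total inversions: 2 + 0 + 0 + 0 + 0 + 0 + 2 + 0 + 0 + 0 + 0 = 4

There are 4 adjacent swaps.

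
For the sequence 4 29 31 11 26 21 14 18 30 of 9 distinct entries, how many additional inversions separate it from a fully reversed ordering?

20

Maximum inversions for 9 distinct elements is C(9, 2) = 9·8/2 = 36.
Current inversions — for each element, count later smaller elements:
4: 0
29: 5
31: 6
11: 0
26: 3
21: 2
14: 0
18: 0
30: 0
Current total: 0 + 5 + 6 + 0 + 3 + 2 + 0 + 0 + 0 = 16
Shortfall: 36 − 16 = 20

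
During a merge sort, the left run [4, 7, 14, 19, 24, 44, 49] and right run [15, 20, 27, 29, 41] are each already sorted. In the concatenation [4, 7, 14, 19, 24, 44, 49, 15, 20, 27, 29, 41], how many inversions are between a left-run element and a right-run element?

For each element r of the right run, count left-run elements greater than r:
r = 15: 19, 24, 44, 49 → 4
r = 20: 24, 44, 49 → 3
r = 27: 44, 49 → 2
r = 29: 44, 49 → 2
r = 41: 44, 49 → 2
Cross-inversions: 4 + 3 + 2 + 2 + 2 = 13

13 cross-inversions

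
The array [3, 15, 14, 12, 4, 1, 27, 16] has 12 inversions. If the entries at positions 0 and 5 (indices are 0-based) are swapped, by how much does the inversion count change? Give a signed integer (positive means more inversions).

Positions 0 and 5 hold 3 and 1; after swapping, the array is [1, 15, 14, 12, 4, 3, 27, 16].
For each element, count later entries that are smaller:
1 → none → 0
15 → 14, 12, 4, 3 → 4
14 → 12, 4, 3 → 3
12 → 4, 3 → 2
4 → 3 → 1
3 → none → 0
27 → 16 → 1
16 → none → 0
Sum: 0 + 4 + 3 + 2 + 1 + 0 + 1 + 0 = 11
Change: 11 − 12 = -1

-1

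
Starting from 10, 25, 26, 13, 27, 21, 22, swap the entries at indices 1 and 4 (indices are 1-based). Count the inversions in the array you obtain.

Inversions: 9

Positions 1 and 4 hold 10 and 13; after swapping, the array is [13, 25, 26, 10, 27, 21, 22].
Count, for each position, how many later elements it exceeds:
13: 1
25: 3
26: 3
10: 0
27: 2
21: 0
22: 0
Sum: 1 + 3 + 3 + 0 + 2 + 0 + 0 = 9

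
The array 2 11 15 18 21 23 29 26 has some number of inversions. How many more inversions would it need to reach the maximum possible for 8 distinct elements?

Maximum inversions for 8 distinct elements is C(8, 2) = 8·7/2 = 28.
Current inversions — for each element, count later smaller elements:
2: 0
11: 0
15: 0
18: 0
21: 0
23: 0
29: 1
26: 0
Current total: 0 + 0 + 0 + 0 + 0 + 0 + 1 + 0 = 1
Shortfall: 28 − 1 = 27

27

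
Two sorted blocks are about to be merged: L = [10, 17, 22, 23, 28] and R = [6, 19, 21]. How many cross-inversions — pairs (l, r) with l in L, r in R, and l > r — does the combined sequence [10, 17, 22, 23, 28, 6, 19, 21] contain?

11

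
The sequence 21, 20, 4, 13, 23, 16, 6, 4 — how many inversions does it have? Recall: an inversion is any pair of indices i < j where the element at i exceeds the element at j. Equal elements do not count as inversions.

19 inversions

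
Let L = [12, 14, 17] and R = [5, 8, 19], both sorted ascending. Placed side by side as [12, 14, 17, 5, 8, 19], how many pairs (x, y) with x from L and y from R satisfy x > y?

Count, for every r in R, how many entries of L exceed r:
r = 5: 12, 14, 17 → 3
r = 8: 12, 14, 17 → 3
r = 19: none → 0
Cross-inversions: 3 + 3 + 0 = 6

There are 6 cross-inversions.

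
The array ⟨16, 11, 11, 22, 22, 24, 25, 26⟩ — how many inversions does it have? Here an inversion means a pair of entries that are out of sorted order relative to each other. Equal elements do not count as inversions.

For each element, count later entries that are smaller:
16: 2
11: 0
11: 0
22: 0
22: 0
24: 0
25: 0
26: 0
Sum: 2 + 0 + 0 + 0 + 0 + 0 + 0 + 0 = 2

2 inversions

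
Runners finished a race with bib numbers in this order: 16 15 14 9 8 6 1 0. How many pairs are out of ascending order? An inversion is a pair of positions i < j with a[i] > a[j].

For each element, count later entries that are smaller:
16 → 15, 14, 9, 8, 6, 1, 0 → 7
15 → 14, 9, 8, 6, 1, 0 → 6
14 → 9, 8, 6, 1, 0 → 5
9 → 8, 6, 1, 0 → 4
8 → 6, 1, 0 → 3
6 → 1, 0 → 2
1 → 0 → 1
0 → none → 0
Sum: 7 + 6 + 5 + 4 + 3 + 2 + 1 + 0 = 28

28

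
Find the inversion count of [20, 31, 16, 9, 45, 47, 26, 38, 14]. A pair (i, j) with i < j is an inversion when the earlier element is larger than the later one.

Count, for each position, how many later elements it exceeds:
20 → 16, 9, 14 → 3
31 → 16, 9, 26, 14 → 4
16 → 9, 14 → 2
9 → none → 0
45 → 26, 38, 14 → 3
47 → 26, 38, 14 → 3
26 → 14 → 1
38 → 14 → 1
14 → none → 0
Sum: 3 + 4 + 2 + 0 + 3 + 3 + 1 + 1 + 0 = 17

17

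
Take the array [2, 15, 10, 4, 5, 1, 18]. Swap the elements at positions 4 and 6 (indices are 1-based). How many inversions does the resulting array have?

Positions 4 and 6 hold 4 and 1; after swapping, the array is [2, 15, 10, 1, 5, 4, 18].
Count, for each position, how many later elements it exceeds:
2: 1
15: 4
10: 3
1: 0
5: 1
4: 0
18: 0
Sum: 1 + 4 + 3 + 0 + 1 + 0 + 0 = 9

9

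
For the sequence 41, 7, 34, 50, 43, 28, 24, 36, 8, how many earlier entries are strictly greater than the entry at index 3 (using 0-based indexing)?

0

The element at index 3 is 50.
Elements before it: 41, 7, 34
None of them are larger than 50.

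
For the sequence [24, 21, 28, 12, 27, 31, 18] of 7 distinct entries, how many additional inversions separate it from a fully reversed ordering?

11 inversions short

Maximum inversions for 7 distinct elements is C(7, 2) = 7·6/2 = 21.
Current inversions — for each element, count later smaller elements:
24: 3
21: 2
28: 3
12: 0
27: 1
31: 1
18: 0
Current total: 3 + 2 + 3 + 0 + 1 + 1 + 0 = 10
Shortfall: 21 − 10 = 11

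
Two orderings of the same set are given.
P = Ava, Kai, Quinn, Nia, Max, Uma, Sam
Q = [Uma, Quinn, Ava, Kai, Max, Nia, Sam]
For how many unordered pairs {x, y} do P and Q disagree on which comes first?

Disagreeing pairs: 8

Assign each item its position (1..7) in the first ordering, then rewrite the second ordering as that position sequence:
positions: Ava→1, Kai→2, Quinn→3, Nia→4, Max→5, Uma→6, Sam→7
second ordering as positions: [6, 3, 1, 2, 5, 4, 7]
Discordant pairs = inversions in this position sequence.
6: 3, 1, 2, 5, 4 → 5
3: 1, 2 → 2
1: 0
2: 0
5: 4 → 1
4: 0
7: 0
Total: 5 + 2 + 0 + 0 + 1 + 0 + 0 = 8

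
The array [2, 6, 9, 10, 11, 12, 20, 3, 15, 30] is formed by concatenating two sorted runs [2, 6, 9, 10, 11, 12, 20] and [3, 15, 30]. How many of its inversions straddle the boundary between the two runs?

7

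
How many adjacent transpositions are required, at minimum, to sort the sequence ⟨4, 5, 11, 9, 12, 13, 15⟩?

1 adjacent swap

Each adjacent swap fixes exactly one inversion, so the minimum swap count equals the number of inversions.
Count inversions — for each element, later elements that are smaller:
4: none → 0
5: none → 0
11: 9 → 1
9: none → 0
12: none → 0
13: none → 0
15: none → 0
Total inversions: 0 + 0 + 1 + 0 + 0 + 0 + 0 = 1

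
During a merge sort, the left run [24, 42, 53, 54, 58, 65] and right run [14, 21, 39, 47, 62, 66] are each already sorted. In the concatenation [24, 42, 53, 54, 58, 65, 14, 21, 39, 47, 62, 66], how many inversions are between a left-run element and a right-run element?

For each element r of the right run, count left-run elements greater than r:
r = 14: 24, 42, 53, 54, 58, 65 → 6
r = 21: 24, 42, 53, 54, 58, 65 → 6
r = 39: 42, 53, 54, 58, 65 → 5
r = 47: 53, 54, 58, 65 → 4
r = 62: 65 → 1
r = 66: none → 0
Cross-inversions: 6 + 6 + 5 + 4 + 1 + 0 = 22

22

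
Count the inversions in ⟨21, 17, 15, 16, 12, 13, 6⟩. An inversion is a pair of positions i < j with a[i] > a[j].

19 inversions

Sweep left to right; for each value list the smaller values that follow it:
21: 6
17: 5
15: 3
16: 3
12: 1
13: 1
6: 0
Sum: 6 + 5 + 3 + 3 + 1 + 1 + 0 = 19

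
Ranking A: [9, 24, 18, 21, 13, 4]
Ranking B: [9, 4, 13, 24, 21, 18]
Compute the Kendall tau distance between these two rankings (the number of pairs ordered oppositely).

There are 8 discordant pairs.

Assign each item its position (1..6) in the first ordering, then rewrite the second ordering as that position sequence:
positions: 9→1, 24→2, 18→3, 21→4, 13→5, 4→6
second ordering as positions: [1, 6, 5, 2, 4, 3]
Discordant pairs = inversions in this position sequence.
1: 0
6: 5, 2, 4, 3 → 4
5: 2, 4, 3 → 3
2: 0
4: 3 → 1
3: 0
Total: 0 + 4 + 3 + 0 + 1 + 0 = 8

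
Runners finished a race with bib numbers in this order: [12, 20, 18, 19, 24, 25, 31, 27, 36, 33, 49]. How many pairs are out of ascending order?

4

Sweep left to right; for each value list the smaller values that follow it:
12: 0
20: 2
18: 0
19: 0
24: 0
25: 0
31: 1
27: 0
36: 1
33: 0
49: 0
Sum: 0 + 2 + 0 + 0 + 0 + 0 + 1 + 0 + 1 + 0 + 0 = 4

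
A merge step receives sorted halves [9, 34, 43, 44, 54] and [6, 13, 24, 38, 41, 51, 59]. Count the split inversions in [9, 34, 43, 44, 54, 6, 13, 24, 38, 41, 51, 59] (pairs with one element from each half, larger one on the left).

Count, for every r in R, how many entries of L exceed r:
r = 6: 9, 34, 43, 44, 54 → 5
r = 13: 34, 43, 44, 54 → 4
r = 24: 34, 43, 44, 54 → 4
r = 38: 43, 44, 54 → 3
r = 41: 43, 44, 54 → 3
r = 51: 54 → 1
r = 59: none → 0
Cross-inversions: 5 + 4 + 4 + 3 + 3 + 1 + 0 = 20

20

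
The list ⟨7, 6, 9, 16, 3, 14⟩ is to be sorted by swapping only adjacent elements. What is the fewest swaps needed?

Minimum adjacent swaps = number of inversions (each swap of adjacent out-of-order elements removes one inversion and no swap can remove more).
Count inversions — for each element, later elements that are smaller:
7: 6, 3 → 2
6: 3 → 1
9: 3 → 1
16: 3, 14 → 2
3: none → 0
14: none → 0
Total inversions: 2 + 1 + 1 + 2 + 0 + 0 = 6

6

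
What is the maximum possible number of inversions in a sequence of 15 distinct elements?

105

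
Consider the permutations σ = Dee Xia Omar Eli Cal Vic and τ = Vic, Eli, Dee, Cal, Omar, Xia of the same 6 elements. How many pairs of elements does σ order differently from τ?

Assign each item its position (1..6) in the first ordering, then rewrite the second ordering as that position sequence:
positions: Dee→1, Xia→2, Omar→3, Eli→4, Cal→5, Vic→6
second ordering as positions: [6, 4, 1, 5, 3, 2]
Discordant pairs = inversions in this position sequence.
6: 4, 1, 5, 3, 2 → 5
4: 1, 3, 2 → 3
1: 0
5: 3, 2 → 2
3: 2 → 1
2: 0
Total: 5 + 3 + 0 + 2 + 1 + 0 = 11

11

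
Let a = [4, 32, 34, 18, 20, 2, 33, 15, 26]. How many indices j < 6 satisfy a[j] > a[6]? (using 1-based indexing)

5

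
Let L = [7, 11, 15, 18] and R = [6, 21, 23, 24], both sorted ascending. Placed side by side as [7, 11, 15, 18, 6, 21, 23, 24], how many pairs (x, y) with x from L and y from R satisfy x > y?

For each element r of the right run, count left-run elements greater than r:
r = 6: 7, 11, 15, 18 → 4
r = 21: none → 0
r = 23: none → 0
r = 24: none → 0
Cross-inversions: 4 + 0 + 0 + 0 = 4

4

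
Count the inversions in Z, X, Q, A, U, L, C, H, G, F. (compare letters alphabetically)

35

Count, for each position, how many later elements it exceeds:
Z → X, Q, A, U, L, C, H, G, F → 9
X → Q, A, U, L, C, H, G, F → 8
Q → A, L, C, H, G, F → 6
A → none → 0
U → L, C, H, G, F → 5
L → C, H, G, F → 4
C → none → 0
H → G, F → 2
G → F → 1
F → none → 0
Sum: 9 + 8 + 6 + 0 + 5 + 4 + 0 + 2 + 1 + 0 = 35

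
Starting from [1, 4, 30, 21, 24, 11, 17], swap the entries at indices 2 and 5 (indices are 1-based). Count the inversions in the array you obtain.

There are 11 inversions.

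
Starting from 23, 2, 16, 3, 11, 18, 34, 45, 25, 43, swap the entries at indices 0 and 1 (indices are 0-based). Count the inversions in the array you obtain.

9

Positions 0 and 1 hold 23 and 2; after swapping, the array is [2, 23, 16, 3, 11, 18, 34, 45, 25, 43].
Element-by-element contributions:
2 → none → 0
23 → 16, 3, 11, 18 → 4
16 → 3, 11 → 2
3 → none → 0
11 → none → 0
18 → none → 0
34 → 25 → 1
45 → 25, 43 → 2
25 → none → 0
43 → none → 0
Sum: 0 + 4 + 2 + 0 + 0 + 0 + 1 + 2 + 0 + 0 = 9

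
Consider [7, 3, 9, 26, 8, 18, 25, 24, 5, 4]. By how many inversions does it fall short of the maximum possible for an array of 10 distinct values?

23

Maximum inversions for 10 distinct elements is C(10, 2) = 10·9/2 = 45.
Current inversions — for each element, count later smaller elements:
7: 3
3: 0
9: 3
26: 6
8: 2
18: 2
25: 3
24: 2
5: 1
4: 0
Current total: 3 + 0 + 3 + 6 + 2 + 2 + 3 + 2 + 1 + 0 = 22
Shortfall: 45 − 22 = 23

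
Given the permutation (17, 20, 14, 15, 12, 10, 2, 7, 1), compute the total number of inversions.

For each element, count later entries that are smaller:
17 → 14, 15, 12, 10, 2, 7, 1 → 7
20 → 14, 15, 12, 10, 2, 7, 1 → 7
14 → 12, 10, 2, 7, 1 → 5
15 → 12, 10, 2, 7, 1 → 5
12 → 10, 2, 7, 1 → 4
10 → 2, 7, 1 → 3
2 → 1 → 1
7 → 1 → 1
1 → none → 0
Sum: 7 + 7 + 5 + 5 + 4 + 3 + 1 + 1 + 0 = 33

33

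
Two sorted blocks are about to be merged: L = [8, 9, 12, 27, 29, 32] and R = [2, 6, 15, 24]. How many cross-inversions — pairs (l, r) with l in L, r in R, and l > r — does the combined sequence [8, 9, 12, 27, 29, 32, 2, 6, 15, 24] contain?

18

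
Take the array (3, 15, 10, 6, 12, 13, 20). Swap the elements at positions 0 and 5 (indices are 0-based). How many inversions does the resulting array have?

Positions 0 and 5 hold 3 and 13; after swapping, the array is [13, 15, 10, 6, 12, 3, 20].
Sweep left to right; for each value list the smaller values that follow it:
13: 4
15: 4
10: 2
6: 1
12: 1
3: 0
20: 0
Sum: 4 + 4 + 2 + 1 + 1 + 0 + 0 = 12

12 inversions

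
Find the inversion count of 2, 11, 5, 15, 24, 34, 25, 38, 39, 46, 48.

Count, for each position, how many later elements it exceeds:
2: 0
11: 1
5: 0
15: 0
24: 0
34: 1
25: 0
38: 0
39: 0
46: 0
48: 0
Sum: 0 + 1 + 0 + 0 + 0 + 1 + 0 + 0 + 0 + 0 + 0 = 2

There are 2 inversions.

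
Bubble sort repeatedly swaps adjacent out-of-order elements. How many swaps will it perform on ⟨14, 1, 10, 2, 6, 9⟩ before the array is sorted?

The minimum number of adjacent swaps to sort an array equals its inversion count, since every such swap removes exactly one inversion.
Count inversions — for each element, later elements that are smaller:
14: 1, 10, 2, 6, 9 → 5
1: none → 0
10: 2, 6, 9 → 3
2: none → 0
6: none → 0
9: none → 0
Total inversions: 5 + 0 + 3 + 0 + 0 + 0 = 8

8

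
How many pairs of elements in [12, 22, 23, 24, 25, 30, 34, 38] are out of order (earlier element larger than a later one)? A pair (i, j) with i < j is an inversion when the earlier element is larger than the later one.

For each element, count later entries that are smaller:
12: 0
22: 0
23: 0
24: 0
25: 0
30: 0
34: 0
38: 0
Sum: 0 + 0 + 0 + 0 + 0 + 0 + 0 + 0 = 0

0 out-of-order pairs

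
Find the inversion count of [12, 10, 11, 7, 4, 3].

Sweep left to right; for each value list the smaller values that follow it:
12 → 10, 11, 7, 4, 3 → 5
10 → 7, 4, 3 → 3
11 → 7, 4, 3 → 3
7 → 4, 3 → 2
4 → 3 → 1
3 → none → 0
Sum: 5 + 3 + 3 + 2 + 1 + 0 = 14

Inversions: 14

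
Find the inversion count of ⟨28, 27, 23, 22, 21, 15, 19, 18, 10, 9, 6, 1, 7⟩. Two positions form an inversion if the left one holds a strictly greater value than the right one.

Element-by-element contributions:
28 → 27, 23, 22, 21, 15, 19, 18, 10, 9, 6, 1, 7 → 12
27 → 23, 22, 21, 15, 19, 18, 10, 9, 6, 1, 7 → 11
23 → 22, 21, 15, 19, 18, 10, 9, 6, 1, 7 → 10
22 → 21, 15, 19, 18, 10, 9, 6, 1, 7 → 9
21 → 15, 19, 18, 10, 9, 6, 1, 7 → 8
15 → 10, 9, 6, 1, 7 → 5
19 → 18, 10, 9, 6, 1, 7 → 6
18 → 10, 9, 6, 1, 7 → 5
10 → 9, 6, 1, 7 → 4
9 → 6, 1, 7 → 3
6 → 1 → 1
1 → none → 0
7 → none → 0
Sum: 12 + 11 + 10 + 9 + 8 + 5 + 6 + 5 + 4 + 3 + 1 + 0 + 0 = 74

74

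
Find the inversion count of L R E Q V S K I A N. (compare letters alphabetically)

27

For each element, count later entries that are smaller:
L → E, K, I, A → 4
R → E, Q, K, I, A, N → 6
E → A → 1
Q → K, I, A, N → 4
V → S, K, I, A, N → 5
S → K, I, A, N → 4
K → I, A → 2
I → A → 1
A → none → 0
N → none → 0
Sum: 4 + 6 + 1 + 4 + 5 + 4 + 2 + 1 + 0 + 0 = 27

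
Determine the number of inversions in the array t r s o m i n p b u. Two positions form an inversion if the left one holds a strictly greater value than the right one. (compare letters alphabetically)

For each element, count later entries that are smaller:
t: 8
r: 6
s: 6
o: 4
m: 2
i: 1
n: 1
p: 1
b: 0
u: 0
Sum: 8 + 6 + 6 + 4 + 2 + 1 + 1 + 1 + 0 + 0 = 29

Inversions: 29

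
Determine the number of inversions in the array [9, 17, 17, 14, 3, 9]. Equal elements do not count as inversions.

Inversions: 9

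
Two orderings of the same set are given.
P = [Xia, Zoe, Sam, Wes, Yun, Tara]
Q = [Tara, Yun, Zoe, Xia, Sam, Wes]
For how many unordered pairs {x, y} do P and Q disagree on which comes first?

There are 10 disagreeing pairs.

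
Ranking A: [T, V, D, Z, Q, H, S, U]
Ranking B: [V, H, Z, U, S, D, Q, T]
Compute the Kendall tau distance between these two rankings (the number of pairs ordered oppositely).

Assign each item its position (1..8) in the first ordering, then rewrite the second ordering as that position sequence:
positions: T→1, V→2, D→3, Z→4, Q→5, H→6, S→7, U→8
second ordering as positions: [2, 6, 4, 8, 7, 3, 5, 1]
Discordant pairs = inversions in this position sequence.
2: 1 → 1
6: 4, 3, 5, 1 → 4
4: 3, 1 → 2
8: 7, 3, 5, 1 → 4
7: 3, 5, 1 → 3
3: 1 → 1
5: 1 → 1
1: 0
Total: 1 + 4 + 2 + 4 + 3 + 1 + 1 + 0 = 16

16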